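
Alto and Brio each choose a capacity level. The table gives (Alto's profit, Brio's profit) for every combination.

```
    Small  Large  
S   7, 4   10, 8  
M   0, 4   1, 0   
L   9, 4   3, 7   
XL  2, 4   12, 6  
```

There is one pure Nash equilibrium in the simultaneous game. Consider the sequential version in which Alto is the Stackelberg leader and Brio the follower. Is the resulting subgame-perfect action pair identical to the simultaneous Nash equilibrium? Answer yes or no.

yes

Brio best-responds to each possible Alto move:
- S: Brio compares 4, 8 and picks Large; Alto would get 10.
- M: Brio compares 4, 0 and picks Small; Alto would get 0.
- L: Brio compares 4, 7 and picks Large; Alto would get 3.
- XL: Brio compares 4, 6 and picks Large; Alto would get 12.
Maximizing over 10, 0, 3, 12, Alto chooses XL. Subgame-perfect outcome: (XL, Large) with payoffs (12, 6).
Under simultaneous play:
Alto's best replies: Small→L; Large→XL.
Brio's best replies: S→Large; M→Small; L→Large; XL→Large.
Only (XL, Large) has each player best-responding; Nash payoffs (12, 6).
Sequential outcome (XL, Large) coincides with the Nash profile (XL, Large).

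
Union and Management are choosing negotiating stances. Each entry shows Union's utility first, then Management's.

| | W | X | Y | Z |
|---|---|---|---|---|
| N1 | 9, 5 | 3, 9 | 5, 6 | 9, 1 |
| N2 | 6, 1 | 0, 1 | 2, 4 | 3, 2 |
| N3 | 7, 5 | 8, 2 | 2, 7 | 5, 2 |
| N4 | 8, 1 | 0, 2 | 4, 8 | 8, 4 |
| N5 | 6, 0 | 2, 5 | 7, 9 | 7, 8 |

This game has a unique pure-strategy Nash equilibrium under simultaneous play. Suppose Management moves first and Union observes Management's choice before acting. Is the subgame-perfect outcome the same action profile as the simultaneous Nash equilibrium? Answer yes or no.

yes

Solve by backward induction (Management leads).
- W: BR = N1, leader payoff 5.
- X: BR = N3, leader payoff 2.
- Y: BR = N5, leader payoff 9.
- Z: BR = N1, leader payoff 1.
Management's induced payoffs are 5, 2, 9, 1, so Management commits to Y. Subgame-perfect outcome: (N5, Y) with payoffs (7, 9).
For the simultaneous game, intersect best replies.
Union's best replies: W→N1; X→N3; Y→N5; Z→N1.
Management's best replies: N1→X; N2→Y; N3→Y; N4→Y; N5→Y.
Only (N5, Y) has each player best-responding; Nash payoffs (7, 9).
Sequential outcome (N5, Y) coincides with the Nash profile (N5, Y).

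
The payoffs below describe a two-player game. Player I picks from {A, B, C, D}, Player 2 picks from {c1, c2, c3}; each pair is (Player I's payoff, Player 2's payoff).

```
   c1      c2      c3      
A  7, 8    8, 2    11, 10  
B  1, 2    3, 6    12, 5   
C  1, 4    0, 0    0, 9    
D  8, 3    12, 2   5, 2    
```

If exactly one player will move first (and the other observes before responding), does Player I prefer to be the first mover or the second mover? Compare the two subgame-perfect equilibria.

second

If Player I leads: Player 2's best replies are A→c3, B→c2, C→c3, D→c1; Player I's induced payoffs 11, 3, 0, 8; outcome (A, c3), payoffs (11, 10).
If Player 2 leads: Player I's best replies are c1→D, c2→D, c3→B; Player 2's induced payoffs 3, 2, 5; outcome (B, c3), payoffs (12, 5).
Player I gets 11 moving first and 12 moving second, so Player I prefers to move second.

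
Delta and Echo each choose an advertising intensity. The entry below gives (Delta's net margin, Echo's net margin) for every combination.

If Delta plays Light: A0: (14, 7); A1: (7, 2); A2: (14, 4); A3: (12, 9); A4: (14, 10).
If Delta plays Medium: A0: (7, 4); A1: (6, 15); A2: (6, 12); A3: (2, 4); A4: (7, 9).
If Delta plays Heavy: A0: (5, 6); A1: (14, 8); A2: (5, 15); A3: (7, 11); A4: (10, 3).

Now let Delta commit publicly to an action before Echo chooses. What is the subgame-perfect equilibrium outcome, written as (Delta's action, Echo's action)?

(Light, A4)

Echo best-responds to each possible Delta move:
- Light: Echo compares 7, 2, 4, 9, 10 and picks A4; Delta would get 14.
- Medium: Echo compares 4, 15, 12, 4, 9 and picks A1; Delta would get 6.
- Heavy: Echo compares 6, 8, 15, 11, 3 and picks A2; Delta would get 5.
Among 14, 6, 5, the best is 14 at Light. Subgame-perfect outcome: (Light, A4) with payoffs (14, 10).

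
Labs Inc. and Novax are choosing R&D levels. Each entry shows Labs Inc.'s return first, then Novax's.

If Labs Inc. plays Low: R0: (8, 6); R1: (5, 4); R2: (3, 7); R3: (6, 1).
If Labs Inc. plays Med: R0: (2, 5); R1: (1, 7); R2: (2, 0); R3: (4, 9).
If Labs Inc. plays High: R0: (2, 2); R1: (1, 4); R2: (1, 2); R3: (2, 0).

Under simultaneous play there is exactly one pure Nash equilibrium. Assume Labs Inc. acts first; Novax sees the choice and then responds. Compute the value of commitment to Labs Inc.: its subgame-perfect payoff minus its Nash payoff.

1

Work backward from Novax's decision.
- Low → Novax plays R2 (best of 6, 4, 7, 1); Labs Inc. gets 3.
- Med → Novax plays R3 (best of 5, 7, 0, 9); Labs Inc. gets 4.
- High → Novax plays R1 (best of 2, 4, 2, 0); Labs Inc. gets 1.
Maximizing over 3, 4, 1, Labs Inc. chooses Med. Subgame-perfect outcome: (Med, R3) with payoffs (4, 9).
For the simultaneous game, intersect best replies.
Labs Inc.'s best replies: R0→Low; R1→Low; R2→Low; R3→Low.
Novax's best replies: Low→R2; Med→R3; High→R1.
The unique mutual best reply is (Low, R2), giving (3, 7).
Labs Inc.'s commitment gain: 4 − 3 = 1.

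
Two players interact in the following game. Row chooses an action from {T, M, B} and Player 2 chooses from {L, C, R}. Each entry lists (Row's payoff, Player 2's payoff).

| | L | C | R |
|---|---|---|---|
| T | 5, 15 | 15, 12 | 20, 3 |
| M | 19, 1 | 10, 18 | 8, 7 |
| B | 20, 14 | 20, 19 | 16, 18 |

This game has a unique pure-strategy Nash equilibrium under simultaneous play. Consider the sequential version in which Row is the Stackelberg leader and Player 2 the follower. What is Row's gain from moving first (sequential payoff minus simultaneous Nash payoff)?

Work backward from Player 2's decision.
- T: BR = L, leader payoff 5.
- M: BR = C, leader payoff 10.
- B: BR = C, leader payoff 20.
Among 5, 10, 20, the best is 20 at B. Subgame-perfect outcome: (B, C) with payoffs (20, 19).
For the simultaneous game, intersect best replies.
Row's best replies: L→B; C→B; R→T.
Player 2's best replies: T→L; M→C; B→C.
The unique mutual best reply is (B, C), giving (20, 19).
Row's commitment gain: 20 − 20 = 0.

0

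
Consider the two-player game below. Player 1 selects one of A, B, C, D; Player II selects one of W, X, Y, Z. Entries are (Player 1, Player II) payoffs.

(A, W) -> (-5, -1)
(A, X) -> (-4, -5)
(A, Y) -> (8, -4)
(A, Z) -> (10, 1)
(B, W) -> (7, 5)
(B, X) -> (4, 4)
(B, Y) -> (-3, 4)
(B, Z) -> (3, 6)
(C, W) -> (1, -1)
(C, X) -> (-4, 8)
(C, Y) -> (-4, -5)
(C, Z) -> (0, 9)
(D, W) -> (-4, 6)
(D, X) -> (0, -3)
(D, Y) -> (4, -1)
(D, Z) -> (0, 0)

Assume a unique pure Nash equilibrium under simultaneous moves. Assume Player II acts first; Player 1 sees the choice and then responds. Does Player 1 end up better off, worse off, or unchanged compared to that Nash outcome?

Player 1 best-responds to each possible Player II move:
- W: BR = B, leader payoff 5.
- X: BR = B, leader payoff 4.
- Y: BR = A, leader payoff -4.
- Z: BR = A, leader payoff 1.
Among 5, 4, -4, 1, the best is 5 at W. Subgame-perfect outcome: (B, W) with payoffs (7, 5).
Under simultaneous play:
Player 1's best replies: W→B; X→B; Y→A; Z→A.
Player II's best replies: A→Z; B→Z; C→Z; D→W.
Only (A, Z) has each player best-responding; Nash payoffs (10, 1).
Player 1 earns 7 sequentially versus 10 at the Nash outcome: worse off.

worse off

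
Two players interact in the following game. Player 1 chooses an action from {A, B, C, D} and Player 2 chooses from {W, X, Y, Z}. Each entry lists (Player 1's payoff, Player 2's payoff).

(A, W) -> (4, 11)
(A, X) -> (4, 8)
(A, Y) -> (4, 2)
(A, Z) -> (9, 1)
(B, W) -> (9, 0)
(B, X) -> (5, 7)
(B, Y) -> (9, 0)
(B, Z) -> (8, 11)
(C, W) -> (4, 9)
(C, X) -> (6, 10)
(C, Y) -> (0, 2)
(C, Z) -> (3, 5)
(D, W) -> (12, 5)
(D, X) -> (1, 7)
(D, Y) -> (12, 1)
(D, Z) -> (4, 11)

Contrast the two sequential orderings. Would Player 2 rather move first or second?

second

If Player 1 leads: Player 2's best replies are A→W, B→Z, C→X, D→Z; Player 1's induced payoffs 4, 8, 6, 4; outcome (B, Z), payoffs (8, 11).
If Player 2 leads: Player 1's best replies are W→D, X→C, Y→D, Z→A; Player 2's induced payoffs 5, 10, 1, 1; outcome (C, X), payoffs (6, 10).
Player 2 gets 10 moving first and 11 moving second, so Player 2 prefers to move second.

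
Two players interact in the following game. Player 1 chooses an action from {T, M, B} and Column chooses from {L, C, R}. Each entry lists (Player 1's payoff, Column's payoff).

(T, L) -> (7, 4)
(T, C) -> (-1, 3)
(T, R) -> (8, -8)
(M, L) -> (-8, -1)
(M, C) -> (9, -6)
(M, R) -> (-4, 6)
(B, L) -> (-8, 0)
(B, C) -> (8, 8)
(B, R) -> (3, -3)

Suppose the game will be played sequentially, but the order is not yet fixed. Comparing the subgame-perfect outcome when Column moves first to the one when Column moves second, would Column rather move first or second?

second

If Player 1 leads: Column's best replies are T→L, M→R, B→C; Player 1's induced payoffs 7, -4, 8; outcome (B, C), payoffs (8, 8).
If Column leads: Player 1's best replies are L→T, C→M, R→T; Column's induced payoffs 4, -6, -8; outcome (T, L), payoffs (7, 4).
Column gets 4 moving first and 8 moving second, so Column prefers to move second.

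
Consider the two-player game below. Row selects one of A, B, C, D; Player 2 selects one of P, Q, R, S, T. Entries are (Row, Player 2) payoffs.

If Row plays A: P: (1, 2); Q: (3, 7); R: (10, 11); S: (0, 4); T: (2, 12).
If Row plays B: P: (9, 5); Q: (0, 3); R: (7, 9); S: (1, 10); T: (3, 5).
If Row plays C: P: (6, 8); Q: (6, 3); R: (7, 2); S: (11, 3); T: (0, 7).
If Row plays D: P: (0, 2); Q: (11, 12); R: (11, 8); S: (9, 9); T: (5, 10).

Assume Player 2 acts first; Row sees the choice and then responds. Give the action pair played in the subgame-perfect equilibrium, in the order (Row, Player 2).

(D, Q)

Backward induction with Player 2 moving first.
- P: BR = B, leader payoff 5.
- Q: BR = D, leader payoff 12.
- R: BR = D, leader payoff 8.
- S: BR = C, leader payoff 3.
- T: BR = D, leader payoff 10.
Among 5, 12, 8, 3, 10, the best is 12 at Q. Subgame-perfect outcome: (D, Q) with payoffs (11, 12).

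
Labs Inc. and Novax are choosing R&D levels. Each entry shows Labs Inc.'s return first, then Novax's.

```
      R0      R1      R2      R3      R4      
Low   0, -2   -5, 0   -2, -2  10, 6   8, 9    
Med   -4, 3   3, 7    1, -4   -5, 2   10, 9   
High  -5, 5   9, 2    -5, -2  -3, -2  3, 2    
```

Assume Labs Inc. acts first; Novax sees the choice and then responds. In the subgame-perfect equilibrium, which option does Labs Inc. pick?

Med

Solve by backward induction (Labs Inc. leads).
- Low: BR = R4, leader payoff 8.
- Med: BR = R4, leader payoff 10.
- High: BR = R0, leader payoff -5.
Labs Inc.'s induced payoffs are 8, 10, -5, so Labs Inc. commits to Med. Subgame-perfect outcome: (Med, R4) with payoffs (10, 9).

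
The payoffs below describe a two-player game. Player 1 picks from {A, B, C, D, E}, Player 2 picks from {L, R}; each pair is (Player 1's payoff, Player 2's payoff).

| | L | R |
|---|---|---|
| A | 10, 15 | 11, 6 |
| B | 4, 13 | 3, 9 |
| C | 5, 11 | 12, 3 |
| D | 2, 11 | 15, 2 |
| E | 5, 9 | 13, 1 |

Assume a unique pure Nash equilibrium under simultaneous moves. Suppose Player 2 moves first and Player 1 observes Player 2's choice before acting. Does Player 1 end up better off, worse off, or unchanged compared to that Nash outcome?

Work backward from Player 1's decision.
- L → Player 1 plays A (best of 10, 4, 5, 2, 5); Player 2 gets 15.
- R → Player 1 plays D (best of 11, 3, 12, 15, 13); Player 2 gets 2.
Maximizing over 15, 2, Player 2 chooses L. Subgame-perfect outcome: (A, L) with payoffs (10, 15).
For the simultaneous game, intersect best replies.
Player 1's best replies: L→A; R→D.
Player 2's best replies: A→L; B→L; C→L; D→L; E→L.
Only (A, L) has each player best-responding; Nash payoffs (10, 15).
Player 1 earns 10 sequentially versus 10 at the Nash outcome: unchanged.

unchanged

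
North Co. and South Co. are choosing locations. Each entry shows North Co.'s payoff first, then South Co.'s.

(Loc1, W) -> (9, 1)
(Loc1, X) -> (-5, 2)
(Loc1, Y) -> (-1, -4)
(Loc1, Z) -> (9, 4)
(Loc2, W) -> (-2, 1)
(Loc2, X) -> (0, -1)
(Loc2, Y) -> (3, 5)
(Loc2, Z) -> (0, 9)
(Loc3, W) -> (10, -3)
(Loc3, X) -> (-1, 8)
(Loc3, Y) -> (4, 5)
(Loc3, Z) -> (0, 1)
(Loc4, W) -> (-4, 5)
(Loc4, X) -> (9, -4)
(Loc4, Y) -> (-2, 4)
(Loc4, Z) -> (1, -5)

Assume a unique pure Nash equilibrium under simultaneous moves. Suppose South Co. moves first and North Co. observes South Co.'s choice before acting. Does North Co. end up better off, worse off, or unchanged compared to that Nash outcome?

worse off

North Co. best-responds to each possible South Co. move:
- W: BR = Loc3, leader payoff -3.
- X: BR = Loc4, leader payoff -4.
- Y: BR = Loc3, leader payoff 5.
- Z: BR = Loc1, leader payoff 4.
Among -3, -4, 5, 4, the best is 5 at Y. Subgame-perfect outcome: (Loc3, Y) with payoffs (4, 5).
Now find the simultaneous Nash equilibrium.
North Co.'s best replies: W→Loc3; X→Loc4; Y→Loc3; Z→Loc1.
South Co.'s best replies: Loc1→Z; Loc2→Z; Loc3→X; Loc4→W.
Only (Loc1, Z) has each player best-responding; Nash payoffs (9, 4).
North Co. earns 4 sequentially versus 9 at the Nash outcome: worse off.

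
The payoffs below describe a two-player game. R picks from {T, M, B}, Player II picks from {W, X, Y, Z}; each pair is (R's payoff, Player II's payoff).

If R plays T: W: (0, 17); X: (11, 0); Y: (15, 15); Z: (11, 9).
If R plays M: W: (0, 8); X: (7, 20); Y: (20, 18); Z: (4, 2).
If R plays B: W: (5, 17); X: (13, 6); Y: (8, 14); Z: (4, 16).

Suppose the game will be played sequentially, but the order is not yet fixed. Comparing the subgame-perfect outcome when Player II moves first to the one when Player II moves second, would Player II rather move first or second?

second

If R leads: Player II's best replies are T→W, M→X, B→W; R's induced payoffs 0, 7, 5; outcome (M, X), payoffs (7, 20).
If Player II leads: R's best replies are W→B, X→B, Y→M, Z→T; Player II's induced payoffs 17, 6, 18, 9; outcome (M, Y), payoffs (20, 18).
Player II gets 18 moving first and 20 moving second, so Player II prefers to move second.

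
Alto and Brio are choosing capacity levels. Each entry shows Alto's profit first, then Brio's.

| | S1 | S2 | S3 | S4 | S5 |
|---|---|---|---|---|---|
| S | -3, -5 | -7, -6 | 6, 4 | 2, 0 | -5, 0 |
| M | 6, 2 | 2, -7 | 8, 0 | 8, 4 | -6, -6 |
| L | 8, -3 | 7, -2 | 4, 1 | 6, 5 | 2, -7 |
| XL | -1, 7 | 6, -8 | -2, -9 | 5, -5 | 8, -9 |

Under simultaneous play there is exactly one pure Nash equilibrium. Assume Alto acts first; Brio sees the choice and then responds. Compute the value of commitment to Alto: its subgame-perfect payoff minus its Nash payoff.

0

Work backward from Brio's decision.
- S: BR = S3, leader payoff 6.
- M: BR = S4, leader payoff 8.
- L: BR = S4, leader payoff 6.
- XL: BR = S1, leader payoff -1.
Among 6, 8, 6, -1, the best is 8 at M. Subgame-perfect outcome: (M, S4) with payoffs (8, 4).
Now find the simultaneous Nash equilibrium.
Alto's best replies: S1→L; S2→L; S3→M; S4→M; S5→XL.
Brio's best replies: S→S3; M→S4; L→S4; XL→S1.
Only (M, S4) has each player best-responding; Nash payoffs (8, 4).
Alto's commitment gain: 8 − 8 = 0.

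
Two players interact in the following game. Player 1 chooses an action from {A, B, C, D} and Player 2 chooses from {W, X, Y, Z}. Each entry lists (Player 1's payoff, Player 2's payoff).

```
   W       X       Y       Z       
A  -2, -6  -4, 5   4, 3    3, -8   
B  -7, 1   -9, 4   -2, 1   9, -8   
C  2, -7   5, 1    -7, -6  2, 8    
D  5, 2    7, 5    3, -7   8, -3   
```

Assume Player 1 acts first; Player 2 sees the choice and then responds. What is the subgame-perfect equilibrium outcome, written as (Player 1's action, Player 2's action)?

(D, X)

Work backward from Player 2's decision.
- A → Player 2 plays X (best of -6, 5, 3, -8); Player 1 gets -4.
- B → Player 2 plays X (best of 1, 4, 1, -8); Player 1 gets -9.
- C → Player 2 plays Z (best of -7, 1, -6, 8); Player 1 gets 2.
- D → Player 2 plays X (best of 2, 5, -7, -3); Player 1 gets 7.
Among -4, -9, 2, 7, the best is 7 at D. Subgame-perfect outcome: (D, X) with payoffs (7, 5).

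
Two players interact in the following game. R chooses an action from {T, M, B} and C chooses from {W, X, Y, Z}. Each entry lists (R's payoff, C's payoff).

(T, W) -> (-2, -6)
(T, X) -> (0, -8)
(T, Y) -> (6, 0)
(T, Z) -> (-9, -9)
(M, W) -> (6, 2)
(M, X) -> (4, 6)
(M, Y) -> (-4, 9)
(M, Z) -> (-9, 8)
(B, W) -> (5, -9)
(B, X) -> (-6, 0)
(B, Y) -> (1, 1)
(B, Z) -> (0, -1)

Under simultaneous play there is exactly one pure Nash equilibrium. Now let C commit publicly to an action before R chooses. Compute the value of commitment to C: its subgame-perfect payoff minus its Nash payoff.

6

Work backward from R's decision.
- W: R compares -2, 6, 5 and picks M; C would get 2.
- X: R compares 0, 4, -6 and picks M; C would get 6.
- Y: R compares 6, -4, 1 and picks T; C would get 0.
- Z: R compares -9, -9, 0 and picks B; C would get -1.
Maximizing over 2, 6, 0, -1, C chooses X. Subgame-perfect outcome: (M, X) with payoffs (4, 6).
For the simultaneous game, intersect best replies.
R's best replies: W→M; X→M; Y→T; Z→B.
C's best replies: T→Y; M→Y; B→Y.
The unique mutual best reply is (T, Y), giving (6, 0).
C's commitment gain: 6 − 0 = 6.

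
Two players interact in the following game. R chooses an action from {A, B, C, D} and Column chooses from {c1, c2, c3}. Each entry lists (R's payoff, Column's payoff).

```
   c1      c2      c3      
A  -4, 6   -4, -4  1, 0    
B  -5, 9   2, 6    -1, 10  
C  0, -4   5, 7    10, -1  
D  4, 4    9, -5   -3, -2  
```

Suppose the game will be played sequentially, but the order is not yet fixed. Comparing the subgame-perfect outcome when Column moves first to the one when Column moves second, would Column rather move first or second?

second

If R leads: Column's best replies are A→c1, B→c3, C→c2, D→c1; R's induced payoffs -4, -1, 5, 4; outcome (C, c2), payoffs (5, 7).
If Column leads: R's best replies are c1→D, c2→D, c3→C; Column's induced payoffs 4, -5, -1; outcome (D, c1), payoffs (4, 4).
Column gets 4 moving first and 7 moving second, so Column prefers to move second.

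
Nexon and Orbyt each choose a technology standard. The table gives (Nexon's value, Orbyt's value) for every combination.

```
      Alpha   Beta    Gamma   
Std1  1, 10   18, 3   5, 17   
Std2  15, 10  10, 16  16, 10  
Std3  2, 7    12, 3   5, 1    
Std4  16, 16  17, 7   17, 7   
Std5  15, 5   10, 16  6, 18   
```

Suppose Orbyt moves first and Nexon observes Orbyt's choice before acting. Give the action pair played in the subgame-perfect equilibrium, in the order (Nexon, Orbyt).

(Std4, Alpha)

Backward induction with Orbyt moving first.
- Alpha → Nexon plays Std4 (best of 1, 15, 2, 16, 15); Orbyt gets 16.
- Beta → Nexon plays Std1 (best of 18, 10, 12, 17, 10); Orbyt gets 3.
- Gamma → Nexon plays Std4 (best of 5, 16, 5, 17, 6); Orbyt gets 7.
Orbyt's induced payoffs are 16, 3, 7, so Orbyt commits to Alpha. Subgame-perfect outcome: (Std4, Alpha) with payoffs (16, 16).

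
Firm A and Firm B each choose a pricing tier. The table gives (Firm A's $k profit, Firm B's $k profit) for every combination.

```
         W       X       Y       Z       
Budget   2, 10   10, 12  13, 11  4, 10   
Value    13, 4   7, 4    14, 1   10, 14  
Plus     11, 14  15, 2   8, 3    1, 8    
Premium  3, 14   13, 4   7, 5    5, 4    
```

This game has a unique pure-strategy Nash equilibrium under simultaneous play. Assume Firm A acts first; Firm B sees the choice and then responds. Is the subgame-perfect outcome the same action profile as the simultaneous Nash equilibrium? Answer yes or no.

Solve by backward induction (Firm A leads).
- Budget → Firm B plays X (best of 10, 12, 11, 10); Firm A gets 10.
- Value → Firm B plays Z (best of 4, 4, 1, 14); Firm A gets 10.
- Plus → Firm B plays W (best of 14, 2, 3, 8); Firm A gets 11.
- Premium → Firm B plays W (best of 14, 4, 5, 4); Firm A gets 3.
Maximizing over 10, 10, 11, 3, Firm A chooses Plus. Subgame-perfect outcome: (Plus, W) with payoffs (11, 14).
Under simultaneous play:
Firm A's best replies: W→Value; X→Plus; Y→Value; Z→Value.
Firm B's best replies: Budget→X; Value→Z; Plus→W; Premium→W.
Only (Value, Z) has each player best-responding; Nash payoffs (10, 14).
Sequential outcome (Plus, W) differs from the Nash profile (Value, Z).

no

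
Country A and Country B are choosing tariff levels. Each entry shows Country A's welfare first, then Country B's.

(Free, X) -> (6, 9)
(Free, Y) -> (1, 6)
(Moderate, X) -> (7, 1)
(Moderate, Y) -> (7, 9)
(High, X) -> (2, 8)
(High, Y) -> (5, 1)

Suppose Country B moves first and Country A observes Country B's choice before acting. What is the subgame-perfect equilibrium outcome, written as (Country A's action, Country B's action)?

(Moderate, Y)

Work backward from Country A's decision.
- X: Country A compares 6, 7, 2 and picks Moderate; Country B would get 1.
- Y: Country A compares 1, 7, 5 and picks Moderate; Country B would get 9.
Country B's induced payoffs are 1, 9, so Country B commits to Y. Subgame-perfect outcome: (Moderate, Y) with payoffs (7, 9).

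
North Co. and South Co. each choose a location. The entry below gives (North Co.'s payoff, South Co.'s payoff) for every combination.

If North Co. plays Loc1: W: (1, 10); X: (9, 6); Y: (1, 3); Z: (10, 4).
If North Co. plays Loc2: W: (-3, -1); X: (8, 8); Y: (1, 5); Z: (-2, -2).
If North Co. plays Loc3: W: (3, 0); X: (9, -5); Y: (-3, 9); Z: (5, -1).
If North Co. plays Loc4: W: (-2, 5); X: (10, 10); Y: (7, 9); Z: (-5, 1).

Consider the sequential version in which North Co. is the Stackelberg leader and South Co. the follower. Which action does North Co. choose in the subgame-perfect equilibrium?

Backward induction with North Co. moving first.
- Loc1: BR = W, leader payoff 1.
- Loc2: BR = X, leader payoff 8.
- Loc3: BR = Y, leader payoff -3.
- Loc4: BR = X, leader payoff 10.
Maximizing over 1, 8, -3, 10, North Co. chooses Loc4. Subgame-perfect outcome: (Loc4, X) with payoffs (10, 10).

Loc4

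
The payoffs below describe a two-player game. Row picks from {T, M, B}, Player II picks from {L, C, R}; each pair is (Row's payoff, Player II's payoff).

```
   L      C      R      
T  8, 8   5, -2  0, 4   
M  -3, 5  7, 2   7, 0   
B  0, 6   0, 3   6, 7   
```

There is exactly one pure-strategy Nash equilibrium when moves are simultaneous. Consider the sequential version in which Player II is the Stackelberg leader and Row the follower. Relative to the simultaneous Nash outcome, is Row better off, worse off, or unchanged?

unchanged

Row best-responds to each possible Player II move:
- L: Row compares 8, -3, 0 and picks T; Player II would get 8.
- C: Row compares 5, 7, 0 and picks M; Player II would get 2.
- R: Row compares 0, 7, 6 and picks M; Player II would get 0.
Maximizing over 8, 2, 0, Player II chooses L. Subgame-perfect outcome: (T, L) with payoffs (8, 8).
Under simultaneous play:
Row's best replies: L→T; C→M; R→M.
Player II's best replies: T→L; M→L; B→R.
The unique mutual best reply is (T, L), giving (8, 8).
Row earns 8 sequentially versus 8 at the Nash outcome: unchanged.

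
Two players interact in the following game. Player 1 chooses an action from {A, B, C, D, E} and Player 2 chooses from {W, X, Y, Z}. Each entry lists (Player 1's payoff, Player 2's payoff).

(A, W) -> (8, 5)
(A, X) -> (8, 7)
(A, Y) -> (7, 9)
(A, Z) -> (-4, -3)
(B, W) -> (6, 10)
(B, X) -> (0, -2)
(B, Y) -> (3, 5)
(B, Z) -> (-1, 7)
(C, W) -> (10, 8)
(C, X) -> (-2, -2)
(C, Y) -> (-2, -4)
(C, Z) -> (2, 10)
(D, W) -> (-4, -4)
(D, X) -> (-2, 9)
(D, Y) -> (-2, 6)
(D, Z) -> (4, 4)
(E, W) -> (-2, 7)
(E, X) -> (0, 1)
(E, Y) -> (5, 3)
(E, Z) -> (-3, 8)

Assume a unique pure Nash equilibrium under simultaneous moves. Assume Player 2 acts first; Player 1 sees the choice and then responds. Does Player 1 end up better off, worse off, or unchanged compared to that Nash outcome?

Backward induction with Player 2 moving first.
- W: BR = C, leader payoff 8.
- X: BR = A, leader payoff 7.
- Y: BR = A, leader payoff 9.
- Z: BR = D, leader payoff 4.
Player 2's induced payoffs are 8, 7, 9, 4, so Player 2 commits to Y. Subgame-perfect outcome: (A, Y) with payoffs (7, 9).
Now find the simultaneous Nash equilibrium.
Player 1's best replies: W→C; X→A; Y→A; Z→D.
Player 2's best replies: A→Y; B→W; C→Z; D→X; E→Z.
Only (A, Y) has each player best-responding; Nash payoffs (7, 9).
Player 1 earns 7 sequentially versus 7 at the Nash outcome: unchanged.

unchanged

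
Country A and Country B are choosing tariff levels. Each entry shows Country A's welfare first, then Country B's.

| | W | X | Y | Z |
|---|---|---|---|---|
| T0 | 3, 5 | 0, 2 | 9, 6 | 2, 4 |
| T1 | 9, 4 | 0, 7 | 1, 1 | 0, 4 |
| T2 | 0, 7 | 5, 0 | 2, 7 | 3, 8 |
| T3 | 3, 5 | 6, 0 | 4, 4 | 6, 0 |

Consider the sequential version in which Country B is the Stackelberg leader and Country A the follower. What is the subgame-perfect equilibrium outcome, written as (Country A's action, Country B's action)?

Work backward from Country A's decision.
- W: Country A compares 3, 9, 0, 3 and picks T1; Country B would get 4.
- X: Country A compares 0, 0, 5, 6 and picks T3; Country B would get 0.
- Y: Country A compares 9, 1, 2, 4 and picks T0; Country B would get 6.
- Z: Country A compares 2, 0, 3, 6 and picks T3; Country B would get 0.
Maximizing over 4, 0, 6, 0, Country B chooses Y. Subgame-perfect outcome: (T0, Y) with payoffs (9, 6).

(T0, Y)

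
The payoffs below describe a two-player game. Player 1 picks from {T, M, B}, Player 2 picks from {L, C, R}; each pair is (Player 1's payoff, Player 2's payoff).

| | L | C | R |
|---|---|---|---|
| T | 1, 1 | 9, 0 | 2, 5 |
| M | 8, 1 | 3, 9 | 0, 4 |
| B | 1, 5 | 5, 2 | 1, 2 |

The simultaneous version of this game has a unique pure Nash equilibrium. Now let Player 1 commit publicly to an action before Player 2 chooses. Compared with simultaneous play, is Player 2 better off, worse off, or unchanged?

better off

Work backward from Player 2's decision.
- T → Player 2 plays R (best of 1, 0, 5); Player 1 gets 2.
- M → Player 2 plays C (best of 1, 9, 4); Player 1 gets 3.
- B → Player 2 plays L (best of 5, 2, 2); Player 1 gets 1.
Among 2, 3, 1, the best is 3 at M. Subgame-perfect outcome: (M, C) with payoffs (3, 9).
Now find the simultaneous Nash equilibrium.
Player 1's best replies: L→M; C→T; R→T.
Player 2's best replies: T→R; M→C; B→L.
Only (T, R) has each player best-responding; Nash payoffs (2, 5).
Player 2 earns 9 sequentially versus 5 at the Nash outcome: better off.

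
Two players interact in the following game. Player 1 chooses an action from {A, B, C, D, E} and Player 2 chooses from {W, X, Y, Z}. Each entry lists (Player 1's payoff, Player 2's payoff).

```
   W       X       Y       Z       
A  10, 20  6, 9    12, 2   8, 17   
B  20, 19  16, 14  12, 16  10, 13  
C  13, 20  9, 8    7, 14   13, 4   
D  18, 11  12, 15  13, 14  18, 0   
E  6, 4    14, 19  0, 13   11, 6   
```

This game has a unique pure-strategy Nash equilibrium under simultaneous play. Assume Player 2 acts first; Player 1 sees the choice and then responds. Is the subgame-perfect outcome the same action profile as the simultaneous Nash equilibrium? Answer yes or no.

Player 1 best-responds to each possible Player 2 move:
- W: Player 1 compares 10, 20, 13, 18, 6 and picks B; Player 2 would get 19.
- X: Player 1 compares 6, 16, 9, 12, 14 and picks B; Player 2 would get 14.
- Y: Player 1 compares 12, 12, 7, 13, 0 and picks D; Player 2 would get 14.
- Z: Player 1 compares 8, 10, 13, 18, 11 and picks D; Player 2 would get 0.
Among 19, 14, 14, 0, the best is 19 at W. Subgame-perfect outcome: (B, W) with payoffs (20, 19).
For the simultaneous game, intersect best replies.
Player 1's best replies: W→B; X→B; Y→D; Z→D.
Player 2's best replies: A→W; B→W; C→W; D→X; E→X.
The unique mutual best reply is (B, W), giving (20, 19).
Sequential outcome (B, W) coincides with the Nash profile (B, W).

yes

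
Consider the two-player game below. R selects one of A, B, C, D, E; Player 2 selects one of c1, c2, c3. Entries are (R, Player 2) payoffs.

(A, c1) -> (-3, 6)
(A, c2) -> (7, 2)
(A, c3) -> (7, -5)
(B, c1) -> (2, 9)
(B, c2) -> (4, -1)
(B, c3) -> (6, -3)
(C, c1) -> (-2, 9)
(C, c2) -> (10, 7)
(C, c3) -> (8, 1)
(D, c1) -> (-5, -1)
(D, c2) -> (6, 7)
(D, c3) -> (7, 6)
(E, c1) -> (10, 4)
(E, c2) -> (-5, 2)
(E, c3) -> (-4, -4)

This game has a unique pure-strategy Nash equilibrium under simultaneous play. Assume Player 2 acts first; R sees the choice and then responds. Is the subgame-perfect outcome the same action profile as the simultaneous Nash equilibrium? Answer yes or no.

no

Backward induction with Player 2 moving first.
- c1: BR = E, leader payoff 4.
- c2: BR = C, leader payoff 7.
- c3: BR = C, leader payoff 1.
Maximizing over 4, 7, 1, Player 2 chooses c2. Subgame-perfect outcome: (C, c2) with payoffs (10, 7).
Under simultaneous play:
R's best replies: c1→E; c2→C; c3→C.
Player 2's best replies: A→c1; B→c1; C→c1; D→c2; E→c1.
The unique mutual best reply is (E, c1), giving (10, 4).
Sequential outcome (C, c2) differs from the Nash profile (E, c1).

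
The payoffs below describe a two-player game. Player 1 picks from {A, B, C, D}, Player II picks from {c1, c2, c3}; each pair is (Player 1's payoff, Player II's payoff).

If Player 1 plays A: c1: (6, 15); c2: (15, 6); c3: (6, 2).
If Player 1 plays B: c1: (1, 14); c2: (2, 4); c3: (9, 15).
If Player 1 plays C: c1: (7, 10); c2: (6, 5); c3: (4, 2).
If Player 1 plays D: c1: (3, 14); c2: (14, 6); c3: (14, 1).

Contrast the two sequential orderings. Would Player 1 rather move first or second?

If Player 1 leads: Player II's best replies are A→c1, B→c3, C→c1, D→c1; Player 1's induced payoffs 6, 9, 7, 3; outcome (B, c3), payoffs (9, 15).
If Player II leads: Player 1's best replies are c1→C, c2→A, c3→D; Player II's induced payoffs 10, 6, 1; outcome (C, c1), payoffs (7, 10).
Player 1 gets 9 moving first and 7 moving second, so Player 1 prefers to move first.

first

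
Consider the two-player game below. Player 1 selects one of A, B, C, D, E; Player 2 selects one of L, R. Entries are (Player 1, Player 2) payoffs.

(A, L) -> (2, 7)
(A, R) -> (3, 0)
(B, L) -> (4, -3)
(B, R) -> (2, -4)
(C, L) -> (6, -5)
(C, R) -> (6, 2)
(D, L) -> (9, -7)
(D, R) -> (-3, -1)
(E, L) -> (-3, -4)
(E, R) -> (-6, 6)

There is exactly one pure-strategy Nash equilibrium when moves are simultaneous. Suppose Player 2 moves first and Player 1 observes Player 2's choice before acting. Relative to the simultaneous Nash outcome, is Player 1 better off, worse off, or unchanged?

Backward induction with Player 2 moving first.
- L → Player 1 plays D (best of 2, 4, 6, 9, -3); Player 2 gets -7.
- R → Player 1 plays C (best of 3, 2, 6, -3, -6); Player 2 gets 2.
Among -7, 2, the best is 2 at R. Subgame-perfect outcome: (C, R) with payoffs (6, 2).
Now find the simultaneous Nash equilibrium.
Player 1's best replies: L→D; R→C.
Player 2's best replies: A→L; B→L; C→R; D→R; E→R.
Only (C, R) has each player best-responding; Nash payoffs (6, 2).
Player 1 earns 6 sequentially versus 6 at the Nash outcome: unchanged.

unchanged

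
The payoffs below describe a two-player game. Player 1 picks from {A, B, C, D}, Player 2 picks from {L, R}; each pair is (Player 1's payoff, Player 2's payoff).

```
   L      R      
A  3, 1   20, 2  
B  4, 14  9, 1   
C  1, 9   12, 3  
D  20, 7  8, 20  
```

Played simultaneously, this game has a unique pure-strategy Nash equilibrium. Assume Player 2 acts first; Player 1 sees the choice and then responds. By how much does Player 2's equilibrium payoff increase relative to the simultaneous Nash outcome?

5

Player 1 best-responds to each possible Player 2 move:
- L: Player 1 compares 3, 4, 1, 20 and picks D; Player 2 would get 7.
- R: Player 1 compares 20, 9, 12, 8 and picks A; Player 2 would get 2.
Among 7, 2, the best is 7 at L. Subgame-perfect outcome: (D, L) with payoffs (20, 7).
For the simultaneous game, intersect best replies.
Player 1's best replies: L→D; R→A.
Player 2's best replies: A→R; B→L; C→L; D→R.
The unique mutual best reply is (A, R), giving (20, 2).
Player 2's commitment gain: 7 − 2 = 5.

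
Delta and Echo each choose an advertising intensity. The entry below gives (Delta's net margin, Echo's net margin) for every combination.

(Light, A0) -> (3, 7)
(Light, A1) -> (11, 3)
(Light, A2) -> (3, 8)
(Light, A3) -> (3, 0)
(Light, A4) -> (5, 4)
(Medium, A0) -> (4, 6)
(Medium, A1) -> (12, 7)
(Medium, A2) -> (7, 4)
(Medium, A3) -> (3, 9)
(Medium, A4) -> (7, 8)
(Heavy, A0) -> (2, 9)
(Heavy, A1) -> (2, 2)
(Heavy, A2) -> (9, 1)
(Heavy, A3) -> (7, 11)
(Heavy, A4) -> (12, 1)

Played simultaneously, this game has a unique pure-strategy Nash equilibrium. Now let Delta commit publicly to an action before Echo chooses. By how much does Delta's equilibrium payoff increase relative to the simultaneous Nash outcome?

0

Echo best-responds to each possible Delta move:
- Light: BR = A2, leader payoff 3.
- Medium: BR = A3, leader payoff 3.
- Heavy: BR = A3, leader payoff 7.
Maximizing over 3, 3, 7, Delta chooses Heavy. Subgame-perfect outcome: (Heavy, A3) with payoffs (7, 11).
Now find the simultaneous Nash equilibrium.
Delta's best replies: A0→Medium; A1→Medium; A2→Heavy; A3→Heavy; A4→Heavy.
Echo's best replies: Light→A2; Medium→A3; Heavy→A3.
The unique mutual best reply is (Heavy, A3), giving (7, 11).
Delta's commitment gain: 7 − 7 = 0.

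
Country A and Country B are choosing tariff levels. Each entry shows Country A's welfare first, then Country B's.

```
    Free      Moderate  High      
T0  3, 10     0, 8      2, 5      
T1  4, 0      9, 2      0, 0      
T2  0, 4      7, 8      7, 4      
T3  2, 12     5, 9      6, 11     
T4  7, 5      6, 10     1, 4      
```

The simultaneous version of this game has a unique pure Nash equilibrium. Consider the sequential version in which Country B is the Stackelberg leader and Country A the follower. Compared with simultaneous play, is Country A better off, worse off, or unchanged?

Country A best-responds to each possible Country B move:
- Free: Country A compares 3, 4, 0, 2, 7 and picks T4; Country B would get 5.
- Moderate: Country A compares 0, 9, 7, 5, 6 and picks T1; Country B would get 2.
- High: Country A compares 2, 0, 7, 6, 1 and picks T2; Country B would get 4.
Country B's induced payoffs are 5, 2, 4, so Country B commits to Free. Subgame-perfect outcome: (T4, Free) with payoffs (7, 5).
Now find the simultaneous Nash equilibrium.
Country A's best replies: Free→T4; Moderate→T1; High→T2.
Country B's best replies: T0→Free; T1→Moderate; T2→Moderate; T3→Free; T4→Moderate.
Only (T1, Moderate) has each player best-responding; Nash payoffs (9, 2).
Country A earns 7 sequentially versus 9 at the Nash outcome: worse off.

worse off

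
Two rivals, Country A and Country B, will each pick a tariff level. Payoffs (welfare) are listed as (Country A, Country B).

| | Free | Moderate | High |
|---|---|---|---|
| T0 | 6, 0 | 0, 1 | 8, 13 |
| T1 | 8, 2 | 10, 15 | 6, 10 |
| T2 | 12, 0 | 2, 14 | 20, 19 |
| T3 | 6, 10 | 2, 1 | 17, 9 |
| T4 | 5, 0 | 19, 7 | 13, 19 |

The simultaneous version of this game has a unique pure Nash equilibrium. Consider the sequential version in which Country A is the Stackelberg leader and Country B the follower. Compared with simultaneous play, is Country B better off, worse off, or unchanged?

unchanged

Backward induction with Country A moving first.
- T0 → Country B plays High (best of 0, 1, 13); Country A gets 8.
- T1 → Country B plays Moderate (best of 2, 15, 10); Country A gets 10.
- T2 → Country B plays High (best of 0, 14, 19); Country A gets 20.
- T3 → Country B plays Free (best of 10, 1, 9); Country A gets 6.
- T4 → Country B plays High (best of 0, 7, 19); Country A gets 13.
Maximizing over 8, 10, 20, 6, 13, Country A chooses T2. Subgame-perfect outcome: (T2, High) with payoffs (20, 19).
For the simultaneous game, intersect best replies.
Country A's best replies: Free→T2; Moderate→T4; High→T2.
Country B's best replies: T0→High; T1→Moderate; T2→High; T3→Free; T4→High.
Only (T2, High) has each player best-responding; Nash payoffs (20, 19).
Country B earns 19 sequentially versus 19 at the Nash outcome: unchanged.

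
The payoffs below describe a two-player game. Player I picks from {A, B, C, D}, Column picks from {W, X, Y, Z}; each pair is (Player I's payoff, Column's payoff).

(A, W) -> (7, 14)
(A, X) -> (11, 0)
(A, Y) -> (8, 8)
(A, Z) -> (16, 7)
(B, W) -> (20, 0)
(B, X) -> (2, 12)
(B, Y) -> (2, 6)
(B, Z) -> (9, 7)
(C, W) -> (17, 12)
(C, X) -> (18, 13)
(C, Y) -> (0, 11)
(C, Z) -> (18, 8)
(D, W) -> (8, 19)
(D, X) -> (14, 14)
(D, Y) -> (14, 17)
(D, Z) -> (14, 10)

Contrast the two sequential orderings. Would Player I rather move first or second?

first

If Player I leads: Column's best replies are A→W, B→X, C→X, D→W; Player I's induced payoffs 7, 2, 18, 8; outcome (C, X), payoffs (18, 13).
If Column leads: Player I's best replies are W→B, X→C, Y→D, Z→C; Column's induced payoffs 0, 13, 17, 8; outcome (D, Y), payoffs (14, 17).
Player I gets 18 moving first and 14 moving second, so Player I prefers to move first.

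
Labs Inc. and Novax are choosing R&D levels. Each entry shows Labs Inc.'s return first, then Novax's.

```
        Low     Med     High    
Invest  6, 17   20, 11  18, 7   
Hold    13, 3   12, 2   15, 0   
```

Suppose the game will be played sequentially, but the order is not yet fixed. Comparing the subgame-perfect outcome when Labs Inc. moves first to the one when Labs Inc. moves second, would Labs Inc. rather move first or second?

second

If Labs Inc. leads: Novax's best replies are Invest→Low, Hold→Low; Labs Inc.'s induced payoffs 6, 13; outcome (Hold, Low), payoffs (13, 3).
If Novax leads: Labs Inc.'s best replies are Low→Hold, Med→Invest, High→Invest; Novax's induced payoffs 3, 11, 7; outcome (Invest, Med), payoffs (20, 11).
Labs Inc. gets 13 moving first and 20 moving second, so Labs Inc. prefers to move second.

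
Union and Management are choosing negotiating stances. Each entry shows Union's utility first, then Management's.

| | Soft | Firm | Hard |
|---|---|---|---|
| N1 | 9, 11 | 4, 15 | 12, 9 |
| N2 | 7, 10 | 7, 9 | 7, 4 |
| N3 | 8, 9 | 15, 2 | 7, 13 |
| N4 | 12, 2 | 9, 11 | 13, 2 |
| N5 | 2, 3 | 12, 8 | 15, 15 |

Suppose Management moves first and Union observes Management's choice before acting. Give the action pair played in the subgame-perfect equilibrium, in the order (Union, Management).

(N5, Hard)

Work backward from Union's decision.
- Soft: BR = N4, leader payoff 2.
- Firm: BR = N3, leader payoff 2.
- Hard: BR = N5, leader payoff 15.
Maximizing over 2, 2, 15, Management chooses Hard. Subgame-perfect outcome: (N5, Hard) with payoffs (15, 15).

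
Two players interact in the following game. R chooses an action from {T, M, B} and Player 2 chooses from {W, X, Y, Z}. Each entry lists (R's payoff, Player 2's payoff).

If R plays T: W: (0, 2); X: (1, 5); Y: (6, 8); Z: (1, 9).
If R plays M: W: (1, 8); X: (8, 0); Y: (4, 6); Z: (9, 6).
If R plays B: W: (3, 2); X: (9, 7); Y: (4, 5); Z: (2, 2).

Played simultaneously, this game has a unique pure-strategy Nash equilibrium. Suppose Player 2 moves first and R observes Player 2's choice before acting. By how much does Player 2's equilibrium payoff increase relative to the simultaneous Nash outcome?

Work backward from R's decision.
- W: BR = B, leader payoff 2.
- X: BR = B, leader payoff 7.
- Y: BR = T, leader payoff 8.
- Z: BR = M, leader payoff 6.
Maximizing over 2, 7, 8, 6, Player 2 chooses Y. Subgame-perfect outcome: (T, Y) with payoffs (6, 8).
For the simultaneous game, intersect best replies.
R's best replies: W→B; X→B; Y→T; Z→M.
Player 2's best replies: T→Z; M→W; B→X.
The unique mutual best reply is (B, X), giving (9, 7).
Player 2's commitment gain: 8 − 7 = 1.

1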